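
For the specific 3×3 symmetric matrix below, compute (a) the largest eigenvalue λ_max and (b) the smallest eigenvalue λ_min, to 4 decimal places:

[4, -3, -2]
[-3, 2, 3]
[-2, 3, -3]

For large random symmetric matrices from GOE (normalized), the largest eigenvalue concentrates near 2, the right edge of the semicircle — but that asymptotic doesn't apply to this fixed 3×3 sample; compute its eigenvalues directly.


Since M is real symmetric, all three eigenvalues are real; they are the roots of det(λI − M) = λ³ − (tr M) λ² + s λ − det M, where s is the sum of the principal 2×2 minors.
tr M = 4 + 2 + (-3) = 3.
s = (4·2 − (-3)²) + (4·(-3) − (-2)²) + (2·(-3) − 3²) = -1 + (-16) + (-15) = -32.
det M (expand along row 1) = 4·(-15) − (-3)·15 + (-2)·(-5) = -5.
Characteristic polynomial: λ³ − 3λ² − 32λ + 5 = 0.
Substitute λ = y + (tr M)/3 = y + 1.000000 to remove the quadratic term: y³ + p·y + q = 0 with p = s − (tr M)²/3 = -35.000000 and q = −2(tr M)³/27 + (tr M)·s/3 − det M = -29.000000.
Three real roots ⇒ use the trigonometric (Viète) form: r = 2√(−p/3) = 6.831301, φ = arccos(3q/(p·r)) = arccos(0.363871) = 1.198376 rad.
y_k = r·cos(φ/3 − 2πk/3) for k = 0, 1, 2 gives y = 6.293484, -0.845863, -5.447621.
λ_k = y_k + 1.000000 gives λ = 7.2935, 0.1541, -4.4476 (check: the sum is 3.0000 = tr M).

Hence λ_max = 7.2935 and λ_min = -4.4476.


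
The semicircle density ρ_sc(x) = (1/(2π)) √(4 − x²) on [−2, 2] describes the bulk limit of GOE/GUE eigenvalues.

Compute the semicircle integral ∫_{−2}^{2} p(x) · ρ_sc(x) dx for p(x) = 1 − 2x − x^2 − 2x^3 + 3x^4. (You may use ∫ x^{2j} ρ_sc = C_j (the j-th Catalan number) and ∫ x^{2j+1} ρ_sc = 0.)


Write p(x) = Σ a_i x^i, split into monomials and integrate each against ρ_sc separately.
Using ∫ x^{2j} ρ_sc = C_j = (1/(j+1)) C(2j, j) (Catalan numbers) and ∫ x^{2j+1} ρ_sc = 0 (odd monomials vanish by symmetry):
  i = 0 (even): a_0 · C_{0} = 1 · 1 = 1
  i = 1 (odd): ∫ x^1 ρ_sc = 0 (vanishes)
  i = 2 (even): a_2 · C_{1} = -1 · 1 = -1
  i = 3 (odd): ∫ x^3 ρ_sc = 0 (vanishes)
  i = 4 (even): a_4 · C_{2} = 3 · 2 = 6

Summing the contributions: ∫_{−2}^{2} p(x) ρ_sc(x) dx = 1 + (-1) + 6 = 6.


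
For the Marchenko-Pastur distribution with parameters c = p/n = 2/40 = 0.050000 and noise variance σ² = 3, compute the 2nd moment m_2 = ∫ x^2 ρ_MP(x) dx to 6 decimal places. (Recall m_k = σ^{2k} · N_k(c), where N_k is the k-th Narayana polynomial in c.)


E[X²] = σ⁴ (1 + c) (second MP moment). With σ² = 3 (so σ⁴ = 9) and c = 2/40 = 0.050000: E[X²] = 9 · (1 + 0.050000) = 9 · 1.050000.

So E[X^2] = 9.450000.


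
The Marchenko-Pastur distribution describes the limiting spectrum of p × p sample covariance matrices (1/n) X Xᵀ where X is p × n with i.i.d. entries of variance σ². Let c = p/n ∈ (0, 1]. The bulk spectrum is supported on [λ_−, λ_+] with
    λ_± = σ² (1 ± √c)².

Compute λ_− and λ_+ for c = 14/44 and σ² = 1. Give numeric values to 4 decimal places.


c = 14/44 = 0.318182; √c = 0.564076.
λ_− = σ² (1 − √c)² = 1 · (1 − 0.564076)² = 1 · (0.435924)² = 0.190030.
λ_+ = σ² (1 + √c)² = 1 · (1 + 0.564076)² = 1 · (1.564076)² = 2.446334.

Rounded to 4 decimal places: λ_− ≈ 0.1900, λ_+ ≈ 2.4463.


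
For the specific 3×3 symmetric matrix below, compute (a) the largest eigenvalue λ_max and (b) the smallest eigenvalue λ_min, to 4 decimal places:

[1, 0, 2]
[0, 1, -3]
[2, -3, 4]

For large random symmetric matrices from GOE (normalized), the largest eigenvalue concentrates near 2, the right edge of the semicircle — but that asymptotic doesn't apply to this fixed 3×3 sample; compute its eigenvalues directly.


Since M is real symmetric, all three eigenvalues are real; they are the roots of det(λI − M) = λ³ − (tr M) λ² + s λ − det M, where s is the sum of the principal 2×2 minors.
tr M = 1 + 1 + 4 = 6.
s = (1·1 − 0²) + (1·4 − 2²) + (1·4 − (-3)²) = 1 + 0 + (-5) = -4.
det M (expand along row 1) = 1·(-5) − 0·6 + 2·(-2) = -9.
Characteristic polynomial: λ³ − 6λ² − 4λ + 9 = 0.
Substitute λ = y + (tr M)/3 = y + 2.000000 to remove the quadratic term: y³ + p·y + q = 0 with p = s − (tr M)²/3 = -16.000000 and q = −2(tr M)³/27 + (tr M)·s/3 − det M = -15.000000.
Three real roots ⇒ use the trigonometric (Viète) form: r = 2√(−p/3) = 4.618802, φ = arccos(3q/(p·r)) = arccos(0.608924) = 0.916093 rad.
y_k = r·cos(φ/3 − 2πk/3) for k = 0, 1, 2 gives y = 4.405125, -1.000000, -3.405125.
λ_k = y_k + 2.000000 gives λ = 6.4051, 1.0000, -1.4051 (check: the sum is 6.0000 = tr M).

Hence λ_max = 6.4051 and λ_min = -1.4051.


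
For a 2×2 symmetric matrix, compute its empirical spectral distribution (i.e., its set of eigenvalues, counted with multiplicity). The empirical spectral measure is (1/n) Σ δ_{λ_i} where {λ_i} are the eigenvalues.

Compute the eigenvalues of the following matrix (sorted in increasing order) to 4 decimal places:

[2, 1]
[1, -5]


Since M is real symmetric, both eigenvalues are real; they are the roots of det(λI − M) = λ² − (tr M) λ + det M.
tr M = 2 + (-5) = -3.
det M = 2·(-5) − 1² = -10 − 1 = -11.
Characteristic polynomial: λ² + 3λ − 11 = 0.
Discriminant Δ = (tr M)² − 4·det M = 9 − (-44) = 53; √Δ = 7.280110.
λ = (tr M ± √Δ)/2 = (-3 ± 7.280110)/2, giving (tr M − √Δ)/2 = -5.1401 and (tr M + √Δ)/2 = 2.1401.

Eigenvalues sorted in increasing order: [-5.1401, 2.1401].


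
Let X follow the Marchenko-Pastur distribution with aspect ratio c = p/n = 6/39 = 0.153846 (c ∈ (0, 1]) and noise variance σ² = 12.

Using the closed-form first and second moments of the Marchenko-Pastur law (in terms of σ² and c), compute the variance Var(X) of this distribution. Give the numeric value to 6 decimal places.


Recall the MP moments m_1 = E[X] = σ² and m_2 = E[X²] = σ⁴ (1 + c).
m_1 = E[X] = σ² = 12, so m_1² = 144.
m_2 = E[X²] = σ⁴ (1 + c) = 144 · (1 + 0.153846) = 144 · 1.153846 = 166.153846.
(Note m_2 − m_1² simplifies to c · σ⁴ = 0.153846 · 144.)

Var(X) = m_2 − m_1² = 166.153846 − 144 = 22.153846.


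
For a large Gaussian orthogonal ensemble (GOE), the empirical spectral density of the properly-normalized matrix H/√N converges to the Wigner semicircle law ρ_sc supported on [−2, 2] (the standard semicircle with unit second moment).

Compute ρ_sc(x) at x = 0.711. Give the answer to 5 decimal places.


ρ_sc(x) = (1/(2π)) √(4 − x²). With x = 0.711:
  4 − x² = 4 − (0.711)² = 4 − 0.505521 = 3.494479.
  √(4 − x²) = 1.869353.
  1/(2π) = 0.159155.
  ρ_sc(0.711) = 0.159155 · 1.869353 = 0.297517.

Rounded to 5 decimal places: ρ_sc(0.711) ≈ 0.29752.


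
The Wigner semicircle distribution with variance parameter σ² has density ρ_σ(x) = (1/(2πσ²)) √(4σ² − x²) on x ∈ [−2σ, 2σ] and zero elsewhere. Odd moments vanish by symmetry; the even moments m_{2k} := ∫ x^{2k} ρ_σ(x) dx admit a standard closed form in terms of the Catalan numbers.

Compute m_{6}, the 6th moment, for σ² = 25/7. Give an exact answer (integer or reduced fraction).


By the scaled semicircle moment identity, m_{2k} = σ^{2k} · C_k with k = 3.
C_3 = (1/(k+1)) · C(2k, k) = (1/4) · C(6, 3) = (1/4) · 20 = 5.
σ^{2k} = (σ²)^k = (25/7)^3 = 15625/343.

Therefore m_{6} = σ^{6} · C_3 = (15625/343) · 5 = 78125/343.


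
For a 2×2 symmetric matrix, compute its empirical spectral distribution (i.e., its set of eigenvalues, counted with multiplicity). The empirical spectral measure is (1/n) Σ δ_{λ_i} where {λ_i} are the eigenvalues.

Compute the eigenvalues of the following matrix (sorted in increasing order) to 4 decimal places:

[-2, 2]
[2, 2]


Since M is real symmetric, both eigenvalues are real; they are the roots of det(λI − M) = λ² − (tr M) λ + det M.
tr M = -2 + 2 = 0.
det M = (-2)·2 − 2² = -4 − 4 = -8.
Characteristic polynomial: λ² − 8 = 0.
Discriminant Δ = (tr M)² − 4·det M = 0 − (-32) = 32; √Δ = 5.656854.
λ = (tr M ± √Δ)/2 = (0 ± 5.656854)/2, giving (tr M − √Δ)/2 = -2.8284 and (tr M + √Δ)/2 = 2.8284.

Eigenvalues sorted in increasing order: [-2.8284, 2.8284].


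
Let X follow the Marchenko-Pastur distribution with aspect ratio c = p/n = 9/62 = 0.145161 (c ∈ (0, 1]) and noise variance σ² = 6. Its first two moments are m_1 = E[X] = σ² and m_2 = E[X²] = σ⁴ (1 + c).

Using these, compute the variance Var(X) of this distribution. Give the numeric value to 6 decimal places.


m_1 = E[X] = σ² = 6, so m_1² = 36.
m_2 = E[X²] = σ⁴ (1 + c) = 36 · (1 + 0.145161) = 36 · 1.145161 = 41.225806.
(Note m_2 − m_1² simplifies to c · σ⁴ = 0.145161 · 36.)

Var(X) = m_2 − m_1² = 41.225806 − 36 = 5.225806.


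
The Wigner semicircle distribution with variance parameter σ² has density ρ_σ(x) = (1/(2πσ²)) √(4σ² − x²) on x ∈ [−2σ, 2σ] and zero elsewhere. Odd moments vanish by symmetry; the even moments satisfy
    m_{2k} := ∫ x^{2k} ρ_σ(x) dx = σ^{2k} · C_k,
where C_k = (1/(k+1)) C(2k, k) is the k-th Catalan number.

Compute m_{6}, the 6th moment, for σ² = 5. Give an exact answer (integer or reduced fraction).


By the scaled semicircle moment identity, m_{2k} = σ^{2k} · C_k with k = 3.
C_3 = (1/(k+1)) · C(2k, k) = (1/4) · C(6, 3) = (1/4) · 20 = 5.
σ^{2k} = (σ²)^k = (5)^3 = 125.

Therefore m_{6} = σ^{6} · C_3 = 125 · 5 = 625.


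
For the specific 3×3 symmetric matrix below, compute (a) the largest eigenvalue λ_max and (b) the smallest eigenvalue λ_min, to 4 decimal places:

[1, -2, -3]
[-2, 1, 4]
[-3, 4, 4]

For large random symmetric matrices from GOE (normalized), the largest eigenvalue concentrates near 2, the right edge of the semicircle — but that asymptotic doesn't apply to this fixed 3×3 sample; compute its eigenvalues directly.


Since M is real symmetric, all three eigenvalues are real; they are the roots of det(λI − M) = λ³ − (tr M) λ² + s λ − det M, where s is the sum of the principal 2×2 minors.
tr M = 1 + 1 + 4 = 6.
s = (1·1 − (-2)²) + (1·4 − (-3)²) + (1·4 − 4²) = -3 + (-5) + (-12) = -20.
det M (expand along row 1) = 1·(-12) − (-2)·4 + (-3)·(-5) = 11.
Characteristic polynomial: λ³ − 6λ² − 20λ − 11 = 0.
Substitute λ = y + (tr M)/3 = y + 2.000000 to remove the quadratic term: y³ + p·y + q = 0 with p = s − (tr M)²/3 = -32.000000 and q = −2(tr M)³/27 + (tr M)·s/3 − det M = -67.000000.
Three real roots ⇒ use the trigonometric (Viète) form: r = 2√(−p/3) = 6.531973, φ = arccos(3q/(p·r)) = arccos(0.961616) = 0.277964 rad.
y_k = r·cos(φ/3 − 2πk/3) for k = 0, 1, 2 gives y = 6.503955, -2.728593, -3.775362.
λ_k = y_k + 2.000000 gives λ = 8.5040, -0.7286, -1.7754 (check: the sum is 6.0000 = tr M).

Hence λ_max = 8.5040 and λ_min = -1.7754.


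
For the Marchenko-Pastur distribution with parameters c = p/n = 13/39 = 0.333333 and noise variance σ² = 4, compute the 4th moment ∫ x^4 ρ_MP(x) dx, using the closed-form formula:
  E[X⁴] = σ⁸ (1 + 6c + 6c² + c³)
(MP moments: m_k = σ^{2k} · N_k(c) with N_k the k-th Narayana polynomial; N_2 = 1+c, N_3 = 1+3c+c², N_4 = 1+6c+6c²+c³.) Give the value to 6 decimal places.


E[X⁴] = σ⁸ (1 + 6c + 6c² + c³) (fourth MP moment). With σ² = 4 (so σ⁸ = 256) and c = 13/39 = 0.333333: E[X⁴] = 256 · (1 + 6·0.333333 + 6·(0.333333)² + (0.333333)³) = 256 · 3.703704.

So E[X^4] = 948.148148.


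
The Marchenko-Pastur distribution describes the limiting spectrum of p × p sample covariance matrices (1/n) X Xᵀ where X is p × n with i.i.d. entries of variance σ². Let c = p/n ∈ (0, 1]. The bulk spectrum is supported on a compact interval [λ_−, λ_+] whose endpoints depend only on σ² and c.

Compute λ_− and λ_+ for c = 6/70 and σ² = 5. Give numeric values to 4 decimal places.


c = 6/70 = 0.085714; √c = 0.292770.
λ_− = σ² (1 − √c)² = 5 · (1 − 0.292770)² = 5 · (0.707230)² = 2.500871.
λ_+ = σ² (1 + √c)² = 5 · (1 + 0.292770)² = 5 · (1.292770)² = 8.356272.

Rounded to 4 decimal places: λ_− ≈ 2.5009, λ_+ ≈ 8.3563.


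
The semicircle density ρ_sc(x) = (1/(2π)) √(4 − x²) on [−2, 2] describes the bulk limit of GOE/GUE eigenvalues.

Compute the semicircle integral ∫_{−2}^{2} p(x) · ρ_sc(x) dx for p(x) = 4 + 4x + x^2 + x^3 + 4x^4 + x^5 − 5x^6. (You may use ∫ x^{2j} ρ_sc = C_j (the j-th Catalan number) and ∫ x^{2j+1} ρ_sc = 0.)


Write p(x) = Σ a_i x^i, split into monomials and integrate each against ρ_sc separately.
Using ∫ x^{2j} ρ_sc = C_j = (1/(j+1)) C(2j, j) (Catalan numbers) and ∫ x^{2j+1} ρ_sc = 0 (odd monomials vanish by symmetry):
  i = 0 (even): a_0 · C_{0} = 4 · 1 = 4
  i = 1 (odd): ∫ x^1 ρ_sc = 0 (vanishes)
  i = 2 (even): a_2 · C_{1} = 1 · 1 = 1
  i = 3 (odd): ∫ x^3 ρ_sc = 0 (vanishes)
  i = 4 (even): a_4 · C_{2} = 4 · 2 = 8
  i = 5 (odd): ∫ x^5 ρ_sc = 0 (vanishes)
  i = 6 (even): a_6 · C_{3} = -5 · 5 = -25

Summing the contributions: ∫_{−2}^{2} p(x) ρ_sc(x) dx = 4 + 1 + 8 + (-25) = -12.


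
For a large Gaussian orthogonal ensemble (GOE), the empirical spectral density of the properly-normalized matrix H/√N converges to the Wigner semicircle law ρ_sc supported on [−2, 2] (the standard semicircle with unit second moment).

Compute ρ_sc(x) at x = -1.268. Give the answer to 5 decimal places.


ρ_sc(x) = (1/(2π)) √(4 − x²). With x = -1.268:
  4 − x² = 4 − (-1.268)² = 4 − 1.607824 = 2.392176.
  √(4 − x²) = 1.546666.
  1/(2π) = 0.159155.
  ρ_sc(-1.268) = 0.159155 · 1.546666 = 0.246160.

Rounded to 5 decimal places: ρ_sc(-1.268) ≈ 0.24616.


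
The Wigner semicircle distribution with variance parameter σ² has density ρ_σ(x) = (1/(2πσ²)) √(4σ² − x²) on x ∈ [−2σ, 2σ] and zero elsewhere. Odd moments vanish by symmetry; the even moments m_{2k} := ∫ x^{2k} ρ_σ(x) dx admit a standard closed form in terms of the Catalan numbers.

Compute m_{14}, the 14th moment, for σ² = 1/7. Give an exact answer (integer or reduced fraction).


By the scaled semicircle moment identity, m_{2k} = σ^{2k} · C_k with k = 7.
C_7 = (1/(k+1)) · C(2k, k) = (1/8) · C(14, 7) = (1/8) · 3432 = 429.
σ^{2k} = (σ²)^k = (1/7)^7 = 1/823543.

Therefore m_{14} = σ^{14} · C_7 = (1/823543) · 429 = 429/823543.


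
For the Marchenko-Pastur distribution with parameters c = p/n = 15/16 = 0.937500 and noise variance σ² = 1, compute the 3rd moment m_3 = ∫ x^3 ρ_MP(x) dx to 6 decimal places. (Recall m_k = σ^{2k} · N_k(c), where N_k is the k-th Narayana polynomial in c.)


E[X³] = σ⁶ (1 + 3c + c²) (third MP moment). With σ² = 1 (so σ⁶ = 1) and c = 15/16 = 0.937500: E[X³] = 1 · (1 + 3·0.937500 + (0.937500)²) = 1 · 4.691406.

So E[X^3] = 4.691406.


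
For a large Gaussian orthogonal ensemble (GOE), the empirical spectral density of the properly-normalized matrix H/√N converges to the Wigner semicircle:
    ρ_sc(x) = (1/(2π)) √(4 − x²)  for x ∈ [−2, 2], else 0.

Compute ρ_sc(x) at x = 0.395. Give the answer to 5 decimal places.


ρ_sc(x) = (1/(2π)) √(4 − x²). With x = 0.395:
  4 − x² = 4 − (0.395)² = 4 − 0.156025 = 3.843975.
  √(4 − x²) = 1.960606.
  1/(2π) = 0.159155.
  ρ_sc(0.395) = 0.159155 · 1.960606 = 0.312040.

Rounded to 5 decimal places: ρ_sc(0.395) ≈ 0.31204.


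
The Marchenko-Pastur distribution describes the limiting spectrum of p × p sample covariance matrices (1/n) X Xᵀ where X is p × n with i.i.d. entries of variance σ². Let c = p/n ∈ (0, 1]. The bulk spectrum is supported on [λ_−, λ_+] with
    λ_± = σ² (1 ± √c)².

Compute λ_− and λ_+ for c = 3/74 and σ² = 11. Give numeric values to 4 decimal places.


c = 3/74 = 0.040541; √c = 0.201347.
λ_− = σ² (1 − √c)² = 11 · (1 − 0.201347)² = 11 · (0.798653)² = 7.016316.
λ_+ = σ² (1 + √c)² = 11 · (1 + 0.201347)² = 11 · (1.201347)² = 15.875576.

Rounded to 4 decimal places: λ_− ≈ 7.0163, λ_+ ≈ 15.8756.


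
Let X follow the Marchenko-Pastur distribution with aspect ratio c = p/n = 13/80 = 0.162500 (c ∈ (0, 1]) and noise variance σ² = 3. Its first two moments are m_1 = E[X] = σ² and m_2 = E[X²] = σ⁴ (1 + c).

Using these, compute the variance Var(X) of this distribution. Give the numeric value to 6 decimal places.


m_1 = E[X] = σ² = 3, so m_1² = 9.
m_2 = E[X²] = σ⁴ (1 + c) = 9 · (1 + 0.162500) = 9 · 1.162500 = 10.462500.
(Note m_2 − m_1² simplifies to c · σ⁴ = 0.162500 · 9.)

Var(X) = m_2 − m_1² = 10.462500 − 9 = 1.462500.


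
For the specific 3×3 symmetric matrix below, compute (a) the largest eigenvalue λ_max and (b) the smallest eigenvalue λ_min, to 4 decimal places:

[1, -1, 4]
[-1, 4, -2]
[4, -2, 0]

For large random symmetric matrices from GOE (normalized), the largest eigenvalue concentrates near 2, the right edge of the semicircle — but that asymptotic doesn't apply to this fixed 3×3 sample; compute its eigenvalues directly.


Since M is real symmetric, all three eigenvalues are real; they are the roots of det(λI − M) = λ³ − (tr M) λ² + s λ − det M, where s is the sum of the principal 2×2 minors.
tr M = 1 + 4 + 0 = 5.
s = (1·4 − (-1)²) + (1·0 − 4²) + (4·0 − (-2)²) = 3 + (-16) + (-4) = -17.
det M (expand along row 1) = 1·(-4) − (-1)·8 + 4·(-14) = -52.
Characteristic polynomial: λ³ − 5λ² − 17λ + 52 = 0.
Substitute λ = y + (tr M)/3 = y + 1.666667 to remove the quadratic term: y³ + p·y + q = 0 with p = s − (tr M)²/3 = -25.333333 and q = −2(tr M)³/27 + (tr M)·s/3 − det M = 14.407407.
Three real roots ⇒ use the trigonometric (Viète) form: r = 2√(−p/3) = 5.811865, φ = arccos(3q/(p·r)) = arccos(-0.293562) = 1.868747 rad.
y_k = r·cos(φ/3 − 2πk/3) for k = 0, 1, 2 gives y = 4.720286, 0.576268, -5.296554.
λ_k = y_k + 1.666667 gives λ = 6.3870, 2.2429, -3.6299 (check: the sum is 5.0000 = tr M).

Hence λ_max = 6.3870 and λ_min = -3.6299.


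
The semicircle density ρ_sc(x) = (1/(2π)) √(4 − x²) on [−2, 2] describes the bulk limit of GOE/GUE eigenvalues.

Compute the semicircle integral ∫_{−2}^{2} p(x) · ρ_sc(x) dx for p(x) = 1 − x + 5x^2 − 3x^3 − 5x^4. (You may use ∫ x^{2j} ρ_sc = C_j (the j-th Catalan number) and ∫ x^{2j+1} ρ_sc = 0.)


Write p(x) = Σ a_i x^i, split into monomials and integrate each against ρ_sc separately.
Using ∫ x^{2j} ρ_sc = C_j = (1/(j+1)) C(2j, j) (Catalan numbers) and ∫ x^{2j+1} ρ_sc = 0 (odd monomials vanish by symmetry):
  i = 0 (even): a_0 · C_{0} = 1 · 1 = 1
  i = 1 (odd): ∫ x^1 ρ_sc = 0 (vanishes)
  i = 2 (even): a_2 · C_{1} = 5 · 1 = 5
  i = 3 (odd): ∫ x^3 ρ_sc = 0 (vanishes)
  i = 4 (even): a_4 · C_{2} = -5 · 2 = -10

Summing the contributions: ∫_{−2}^{2} p(x) ρ_sc(x) dx = 1 + 5 + (-10) = -4.


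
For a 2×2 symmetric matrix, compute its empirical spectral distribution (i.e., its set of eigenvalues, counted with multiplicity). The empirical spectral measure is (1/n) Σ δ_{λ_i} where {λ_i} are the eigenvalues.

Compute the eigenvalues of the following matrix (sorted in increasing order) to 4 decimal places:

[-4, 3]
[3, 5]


Since M is real symmetric, both eigenvalues are real; they are the roots of det(λI − M) = λ² − (tr M) λ + det M.
tr M = -4 + 5 = 1.
det M = (-4)·5 − 3² = -20 − 9 = -29.
Characteristic polynomial: λ² − λ − 29 = 0.
Discriminant Δ = (tr M)² − 4·det M = 1 − (-116) = 117; √Δ = 10.816654.
λ = (tr M ± √Δ)/2 = (1 ± 10.816654)/2, giving (tr M − √Δ)/2 = -4.9083 and (tr M + √Δ)/2 = 5.9083.

Eigenvalues sorted in increasing order: [-4.9083, 5.9083].


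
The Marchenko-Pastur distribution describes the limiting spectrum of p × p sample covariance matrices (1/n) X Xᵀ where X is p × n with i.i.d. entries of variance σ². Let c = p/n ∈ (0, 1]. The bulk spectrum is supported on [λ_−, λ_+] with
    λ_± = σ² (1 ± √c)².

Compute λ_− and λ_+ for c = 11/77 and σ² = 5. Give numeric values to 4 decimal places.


c = 11/77 = 0.142857; √c = 0.377964.
λ_− = σ² (1 − √c)² = 5 · (1 − 0.377964)² = 5 · (0.622036)² = 1.934641.
λ_+ = σ² (1 + √c)² = 5 · (1 + 0.377964)² = 5 · (1.377964)² = 9.493930.

Rounded to 4 decimal places: λ_− ≈ 1.9346, λ_+ ≈ 9.4939.


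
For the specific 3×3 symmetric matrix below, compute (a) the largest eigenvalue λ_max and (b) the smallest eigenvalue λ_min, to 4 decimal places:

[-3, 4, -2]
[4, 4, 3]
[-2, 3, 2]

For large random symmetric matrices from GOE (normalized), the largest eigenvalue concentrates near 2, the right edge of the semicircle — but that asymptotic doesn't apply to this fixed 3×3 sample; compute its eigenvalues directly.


Since M is real symmetric, all three eigenvalues are real; they are the roots of det(λI − M) = λ³ − (tr M) λ² + s λ − det M, where s is the sum of the principal 2×2 minors.
tr M = -3 + 4 + 2 = 3.
s = ((-3)·4 − 4²) + ((-3)·2 − (-2)²) + (4·2 − 3²) = -28 + (-10) + (-1) = -39.
det M (expand along row 1) = (-3)·(-1) − 4·14 + (-2)·20 = -93.
Characteristic polynomial: λ³ − 3λ² − 39λ + 93 = 0.
Substitute λ = y + (tr M)/3 = y + 1.000000 to remove the quadratic term: y³ + p·y + q = 0 with p = s − (tr M)²/3 = -42.000000 and q = −2(tr M)³/27 + (tr M)·s/3 − det M = 52.000000.
Three real roots ⇒ use the trigonometric (Viète) form: r = 2√(−p/3) = 7.483315, φ = arccos(3q/(p·r)) = arccos(-0.496342) = 2.090177 rad.
y_k = r·cos(φ/3 − 2πk/3) for k = 0, 1, 2 gives y = 5.739310, 1.289100, -7.028410.
λ_k = y_k + 1.000000 gives λ = 6.7393, 2.2891, -6.0284 (check: the sum is 3.0000 = tr M).

Hence λ_max = 6.7393 and λ_min = -6.0284.


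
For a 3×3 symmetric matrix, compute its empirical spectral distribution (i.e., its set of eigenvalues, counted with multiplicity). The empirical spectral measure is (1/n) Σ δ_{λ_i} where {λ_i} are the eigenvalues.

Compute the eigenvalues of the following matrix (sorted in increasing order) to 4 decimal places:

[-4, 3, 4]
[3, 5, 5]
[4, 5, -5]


Since M is real symmetric, all three eigenvalues are real; they are the roots of det(λI − M) = λ³ − (tr M) λ² + s λ − det M, where s is the sum of the principal 2×2 minors.
tr M = -4 + 5 + (-5) = -4.
s = ((-4)·5 − 3²) + ((-4)·(-5) − 4²) + (5·(-5) − 5²) = -29 + 4 + (-50) = -75.
det M (expand along row 1) = (-4)·(-50) − 3·(-35) + 4·(-5) = 285.
Characteristic polynomial: λ³ + 4λ² − 75λ − 285 = 0.
Substitute λ = y + (tr M)/3 = y − 1.333333 to remove the quadratic term: y³ + p·y + q = 0 with p = s − (tr M)²/3 = -80.333333 and q = −2(tr M)³/27 + (tr M)·s/3 − det M = -180.259259.
Three real roots ⇒ use the trigonometric (Viète) form: r = 2√(−p/3) = 10.349450, φ = arccos(3q/(p·r)) = arccos(0.650438) = 0.862636 rad.
y_k = r·cos(φ/3 − 2πk/3) for k = 0, 1, 2 gives y = 9.924532, -2.420400, -7.504132.
λ_k = y_k − 1.333333 gives λ = 8.5912, -3.7537, -8.8375 (check: the sum is -4.0000 = tr M).

Eigenvalues sorted in increasing order: [-8.8375, -3.7537, 8.5912].


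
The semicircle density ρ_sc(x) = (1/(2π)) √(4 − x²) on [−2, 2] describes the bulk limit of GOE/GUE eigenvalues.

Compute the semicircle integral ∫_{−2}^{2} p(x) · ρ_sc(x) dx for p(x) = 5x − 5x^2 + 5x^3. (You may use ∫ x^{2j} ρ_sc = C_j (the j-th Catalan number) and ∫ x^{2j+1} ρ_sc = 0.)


Write p(x) = Σ a_i x^i, split into monomials and integrate each against ρ_sc separately.
Using ∫ x^{2j} ρ_sc = C_j = (1/(j+1)) C(2j, j) (Catalan numbers) and ∫ x^{2j+1} ρ_sc = 0 (odd monomials vanish by symmetry):
  i = 1 (odd): ∫ x^1 ρ_sc = 0 (vanishes)
  i = 2 (even): a_2 · C_{1} = -5 · 1 = -5
  i = 3 (odd): ∫ x^3 ρ_sc = 0 (vanishes)

Summing the contributions: ∫_{−2}^{2} p(x) ρ_sc(x) dx = -5.


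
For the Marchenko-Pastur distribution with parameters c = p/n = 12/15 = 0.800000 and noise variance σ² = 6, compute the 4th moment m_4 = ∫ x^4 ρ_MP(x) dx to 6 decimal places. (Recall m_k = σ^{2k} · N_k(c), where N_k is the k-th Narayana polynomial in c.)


E[X⁴] = σ⁸ (1 + 6c + 6c² + c³) (fourth MP moment). With σ² = 6 (so σ⁸ = 1296) and c = 12/15 = 0.800000: E[X⁴] = 1296 · (1 + 6·0.800000 + 6·(0.800000)² + (0.800000)³) = 1296 · 10.152000.

So E[X^4] = 13156.992000.


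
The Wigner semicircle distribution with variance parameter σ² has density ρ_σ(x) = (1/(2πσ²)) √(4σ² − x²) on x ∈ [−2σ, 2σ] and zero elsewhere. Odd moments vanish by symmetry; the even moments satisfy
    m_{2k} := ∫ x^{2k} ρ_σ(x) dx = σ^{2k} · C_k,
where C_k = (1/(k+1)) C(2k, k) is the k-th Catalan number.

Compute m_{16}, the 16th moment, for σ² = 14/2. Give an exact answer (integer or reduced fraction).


By the scaled semicircle moment identity, m_{2k} = σ^{2k} · C_k with k = 8.
C_8 = (1/(k+1)) · C(2k, k) = (1/9) · C(16, 8) = (1/9) · 12870 = 1430.
σ^{2k} = (σ²)^k = (14/2)^8 = 5764801.

Therefore m_{16} = σ^{16} · C_8 = 5764801 · 1430 = 8243665430.


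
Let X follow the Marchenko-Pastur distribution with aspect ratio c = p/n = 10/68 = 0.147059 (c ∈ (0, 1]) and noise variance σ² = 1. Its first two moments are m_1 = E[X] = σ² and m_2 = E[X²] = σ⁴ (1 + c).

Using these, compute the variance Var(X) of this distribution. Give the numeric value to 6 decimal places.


m_1 = E[X] = σ² = 1, so m_1² = 1.
m_2 = E[X²] = σ⁴ (1 + c) = 1 · (1 + 0.147059) = 1 · 1.147059 = 1.147059.
(Note m_2 − m_1² simplifies to c · σ⁴ = 0.147059 · 1.)

Var(X) = m_2 − m_1² = 1.147059 − 1 = 0.147059.


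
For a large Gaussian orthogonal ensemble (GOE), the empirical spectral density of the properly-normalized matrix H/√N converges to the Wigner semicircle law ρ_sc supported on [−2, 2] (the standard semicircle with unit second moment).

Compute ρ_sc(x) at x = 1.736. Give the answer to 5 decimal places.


ρ_sc(x) = (1/(2π)) √(4 − x²). With x = 1.736:
  4 − x² = 4 − (1.736)² = 4 − 3.013696 = 0.986304.
  √(4 − x²) = 0.993128.
  1/(2π) = 0.159155.
  ρ_sc(1.736) = 0.159155 · 0.993128 = 0.158061.

Rounded to 5 decimal places: ρ_sc(1.736) ≈ 0.15806.


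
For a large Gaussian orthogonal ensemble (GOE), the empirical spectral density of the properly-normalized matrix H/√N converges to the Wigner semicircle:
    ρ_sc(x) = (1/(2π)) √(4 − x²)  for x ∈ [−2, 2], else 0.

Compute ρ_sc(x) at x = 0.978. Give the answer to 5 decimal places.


ρ_sc(x) = (1/(2π)) √(4 − x²). With x = 0.978:
  4 − x² = 4 − (0.978)² = 4 − 0.956484 = 3.043516.
  √(4 − x²) = 1.744568.
  1/(2π) = 0.159155.
  ρ_sc(0.978) = 0.159155 · 1.744568 = 0.277657.

Rounded to 5 decimal places: ρ_sc(0.978) ≈ 0.27766.


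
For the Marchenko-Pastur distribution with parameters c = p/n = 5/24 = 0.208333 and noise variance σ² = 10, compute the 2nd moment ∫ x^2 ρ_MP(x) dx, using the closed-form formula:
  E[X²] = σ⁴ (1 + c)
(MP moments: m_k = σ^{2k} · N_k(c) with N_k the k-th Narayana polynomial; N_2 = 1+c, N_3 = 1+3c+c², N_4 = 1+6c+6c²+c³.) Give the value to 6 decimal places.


E[X²] = σ⁴ (1 + c) (second MP moment). With σ² = 10 (so σ⁴ = 100) and c = 5/24 = 0.208333: E[X²] = 100 · (1 + 0.208333) = 100 · 1.208333.

So E[X^2] = 120.833333.


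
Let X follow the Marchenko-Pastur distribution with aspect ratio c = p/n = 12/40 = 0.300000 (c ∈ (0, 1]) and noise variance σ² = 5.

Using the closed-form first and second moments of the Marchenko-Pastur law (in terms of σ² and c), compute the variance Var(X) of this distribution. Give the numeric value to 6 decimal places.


Recall the MP moments m_1 = E[X] = σ² and m_2 = E[X²] = σ⁴ (1 + c).
m_1 = E[X] = σ² = 5, so m_1² = 25.
m_2 = E[X²] = σ⁴ (1 + c) = 25 · (1 + 0.300000) = 25 · 1.300000 = 32.500000.
(Note m_2 − m_1² simplifies to c · σ⁴ = 0.300000 · 25.)

Var(X) = m_2 − m_1² = 32.500000 − 25 = 7.500000.


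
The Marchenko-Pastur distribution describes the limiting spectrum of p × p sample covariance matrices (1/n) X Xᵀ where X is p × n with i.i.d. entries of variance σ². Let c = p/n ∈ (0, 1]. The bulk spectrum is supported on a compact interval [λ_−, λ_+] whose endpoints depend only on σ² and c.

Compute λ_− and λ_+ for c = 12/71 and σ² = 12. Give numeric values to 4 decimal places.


c = 12/71 = 0.169014; √c = 0.411113.
λ_− = σ² (1 − √c)² = 12 · (1 − 0.411113)² = 12 · (0.588887)² = 4.161452.
λ_+ = σ² (1 + √c)² = 12 · (1 + 0.411113)² = 12 · (1.411113)² = 23.894886.

Rounded to 4 decimal places: λ_− ≈ 4.1615, λ_+ ≈ 23.8949.


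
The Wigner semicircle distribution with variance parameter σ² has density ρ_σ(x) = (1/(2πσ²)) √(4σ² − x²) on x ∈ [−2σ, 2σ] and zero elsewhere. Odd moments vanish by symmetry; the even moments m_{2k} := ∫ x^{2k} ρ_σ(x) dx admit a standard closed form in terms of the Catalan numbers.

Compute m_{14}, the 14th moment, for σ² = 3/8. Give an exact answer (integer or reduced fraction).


By the scaled semicircle moment identity, m_{2k} = σ^{2k} · C_k with k = 7.
C_7 = (1/(k+1)) · C(2k, k) = (1/8) · C(14, 7) = (1/8) · 3432 = 429.
σ^{2k} = (σ²)^k = (3/8)^7 = 2187/2097152.

Therefore m_{14} = σ^{14} · C_7 = (2187/2097152) · 429 = 938223/2097152.


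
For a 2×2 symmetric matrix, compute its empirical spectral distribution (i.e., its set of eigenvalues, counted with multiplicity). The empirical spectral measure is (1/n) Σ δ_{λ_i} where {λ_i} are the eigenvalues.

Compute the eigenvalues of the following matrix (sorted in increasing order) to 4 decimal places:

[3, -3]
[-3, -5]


Since M is real symmetric, both eigenvalues are real; they are the roots of det(λI − M) = λ² − (tr M) λ + det M.
tr M = 3 + (-5) = -2.
det M = 3·(-5) − (-3)² = -15 − 9 = -24.
Characteristic polynomial: λ² + 2λ − 24 = 0.
Discriminant Δ = (tr M)² − 4·det M = 4 − (-96) = 100; √Δ = 10.000000.
λ = (tr M ± √Δ)/2 = (-2 ± 10.000000)/2, giving (tr M − √Δ)/2 = -6.0000 and (tr M + √Δ)/2 = 4.0000.

Eigenvalues sorted in increasing order: [-6.0000, 4.0000].


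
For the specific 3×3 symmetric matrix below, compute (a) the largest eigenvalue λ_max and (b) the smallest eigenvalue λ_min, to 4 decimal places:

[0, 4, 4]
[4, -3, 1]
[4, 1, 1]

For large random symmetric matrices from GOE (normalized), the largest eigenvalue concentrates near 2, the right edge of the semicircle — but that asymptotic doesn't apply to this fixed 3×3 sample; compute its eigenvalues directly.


Since M is real symmetric, all three eigenvalues are real; they are the roots of det(λI − M) = λ³ − (tr M) λ² + s λ − det M, where s is the sum of the principal 2×2 minors.
tr M = 0 + (-3) + 1 = -2.
s = (0·(-3) − 4²) + (0·1 − 4²) + ((-3)·1 − 1²) = -16 + (-16) + (-4) = -36.
det M (expand along row 1) = 0·(-4) − 4·0 + 4·16 = 64.
Characteristic polynomial: λ³ + 2λ² − 36λ − 64 = 0.
Substitute λ = y + (tr M)/3 = y − 0.666667 to remove the quadratic term: y³ + p·y + q = 0 with p = s − (tr M)²/3 = -37.333333 and q = −2(tr M)³/27 + (tr M)·s/3 − det M = -39.407407.
Three real roots ⇒ use the trigonometric (Viète) form: r = 2√(−p/3) = 7.055337, φ = arccos(3q/(p·r)) = arccos(0.448833) = 1.105338 rad.
y_k = r·cos(φ/3 − 2πk/3) for k = 0, 1, 2 gives y = 6.581841, -1.090270, -5.491571.
λ_k = y_k − 0.666667 gives λ = 5.9152, -1.7569, -6.1582 (check: the sum is -2.0000 = tr M).

Hence λ_max = 5.9152 and λ_min = -6.1582.


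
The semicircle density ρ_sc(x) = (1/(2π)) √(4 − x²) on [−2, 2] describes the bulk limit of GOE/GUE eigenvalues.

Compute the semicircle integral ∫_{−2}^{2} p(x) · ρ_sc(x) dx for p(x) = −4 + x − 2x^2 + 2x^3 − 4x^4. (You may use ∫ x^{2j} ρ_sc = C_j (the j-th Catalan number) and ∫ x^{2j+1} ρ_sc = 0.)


Write p(x) = Σ a_i x^i, split into monomials and integrate each against ρ_sc separately.
Using ∫ x^{2j} ρ_sc = C_j = (1/(j+1)) C(2j, j) (Catalan numbers) and ∫ x^{2j+1} ρ_sc = 0 (odd monomials vanish by symmetry):
  i = 0 (even): a_0 · C_{0} = -4 · 1 = -4
  i = 1 (odd): ∫ x^1 ρ_sc = 0 (vanishes)
  i = 2 (even): a_2 · C_{1} = -2 · 1 = -2
  i = 3 (odd): ∫ x^3 ρ_sc = 0 (vanishes)
  i = 4 (even): a_4 · C_{2} = -4 · 2 = -8

Summing the contributions: ∫_{−2}^{2} p(x) ρ_sc(x) dx = (-4) + (-2) + (-8) = -14.


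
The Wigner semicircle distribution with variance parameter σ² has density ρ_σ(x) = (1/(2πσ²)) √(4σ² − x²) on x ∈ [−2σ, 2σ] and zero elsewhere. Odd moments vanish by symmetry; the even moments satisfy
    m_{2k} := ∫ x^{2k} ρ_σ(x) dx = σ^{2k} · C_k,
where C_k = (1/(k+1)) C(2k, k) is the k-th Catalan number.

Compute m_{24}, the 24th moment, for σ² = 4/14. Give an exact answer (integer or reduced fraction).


By the scaled semicircle moment identity, m_{2k} = σ^{2k} · C_k with k = 12.
C_12 = (1/(k+1)) · C(2k, k) = (1/13) · C(24, 12) = (1/13) · 2704156 = 208012.
σ^{2k} = (σ²)^k = (4/14)^12 = 4096/13841287201.

Therefore m_{24} = σ^{24} · C_12 = (4096/13841287201) · 208012 = 121716736/1977326743.


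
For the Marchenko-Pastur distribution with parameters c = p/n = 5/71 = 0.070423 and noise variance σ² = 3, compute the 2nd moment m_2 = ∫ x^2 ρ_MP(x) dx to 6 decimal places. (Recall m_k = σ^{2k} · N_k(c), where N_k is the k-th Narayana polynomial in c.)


E[X²] = σ⁴ (1 + c) (second MP moment). With σ² = 3 (so σ⁴ = 9) and c = 5/71 = 0.070423: E[X²] = 9 · (1 + 0.070423) = 9 · 1.070423.

So E[X^2] = 9.633803.


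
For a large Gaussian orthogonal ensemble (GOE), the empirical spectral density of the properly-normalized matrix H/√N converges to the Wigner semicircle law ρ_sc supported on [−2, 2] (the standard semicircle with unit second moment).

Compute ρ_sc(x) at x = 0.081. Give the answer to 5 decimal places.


ρ_sc(x) = (1/(2π)) √(4 − x²). With x = 0.081:
  4 − x² = 4 − (0.081)² = 4 − 0.006561 = 3.993439.
  √(4 − x²) = 1.998359.
  1/(2π) = 0.159155.
  ρ_sc(0.081) = 0.159155 · 1.998359 = 0.318049.

Rounded to 5 decimal places: ρ_sc(0.081) ≈ 0.31805.


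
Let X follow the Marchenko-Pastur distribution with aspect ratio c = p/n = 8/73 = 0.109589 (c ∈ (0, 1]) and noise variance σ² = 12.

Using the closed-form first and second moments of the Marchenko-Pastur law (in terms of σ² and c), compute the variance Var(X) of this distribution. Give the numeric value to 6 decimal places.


Recall the MP moments m_1 = E[X] = σ² and m_2 = E[X²] = σ⁴ (1 + c).
m_1 = E[X] = σ² = 12, so m_1² = 144.
m_2 = E[X²] = σ⁴ (1 + c) = 144 · (1 + 0.109589) = 144 · 1.109589 = 159.780822.
(Note m_2 − m_1² simplifies to c · σ⁴ = 0.109589 · 144.)

Var(X) = m_2 − m_1² = 159.780822 − 144 = 15.780822.


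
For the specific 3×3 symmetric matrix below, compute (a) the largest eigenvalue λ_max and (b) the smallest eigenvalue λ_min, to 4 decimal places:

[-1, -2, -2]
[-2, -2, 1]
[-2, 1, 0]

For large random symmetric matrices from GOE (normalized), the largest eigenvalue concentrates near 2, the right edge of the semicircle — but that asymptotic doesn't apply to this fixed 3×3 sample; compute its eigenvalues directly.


Since M is real symmetric, all three eigenvalues are real; they are the roots of det(λI − M) = λ³ − (tr M) λ² + s λ − det M, where s is the sum of the principal 2×2 minors.
tr M = -1 + (-2) + 0 = -3.
s = ((-1)·(-2) − (-2)²) + ((-1)·0 − (-2)²) + ((-2)·0 − 1²) = -2 + (-4) + (-1) = -7.
det M (expand along row 1) = (-1)·(-1) − (-2)·2 + (-2)·(-6) = 17.
Characteristic polynomial: λ³ + 3λ² − 7λ − 17 = 0.
Substitute λ = y + (tr M)/3 = y − 1.000000 to remove the quadratic term: y³ + p·y + q = 0 with p = s − (tr M)²/3 = -10.000000 and q = −2(tr M)³/27 + (tr M)·s/3 − det M = -8.000000.
Three real roots ⇒ use the trigonometric (Viète) form: r = 2√(−p/3) = 3.651484, φ = arccos(3q/(p·r)) = arccos(0.657267) = 0.853610 rad.
y_k = r·cos(φ/3 − 2πk/3) for k = 0, 1, 2 gives y = 3.504664, -0.864641, -2.640023.
λ_k = y_k − 1.000000 gives λ = 2.5047, -1.8646, -3.6400 (check: the sum is -3.0000 = tr M).

Hence λ_max = 2.5047 and λ_min = -3.6400.


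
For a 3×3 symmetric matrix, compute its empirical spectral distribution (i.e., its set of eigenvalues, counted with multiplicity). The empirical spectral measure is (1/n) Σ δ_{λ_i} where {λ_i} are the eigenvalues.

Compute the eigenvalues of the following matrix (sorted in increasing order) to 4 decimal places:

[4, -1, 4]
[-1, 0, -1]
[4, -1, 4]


Since M is real symmetric, all three eigenvalues are real; they are the roots of det(λI − M) = λ³ − (tr M) λ² + s λ − det M, where s is the sum of the principal 2×2 minors.
tr M = 4 + 0 + 4 = 8.
s = (4·0 − (-1)²) + (4·4 − 4²) + (0·4 − (-1)²) = -1 + 0 + (-1) = -2.
det M (expand along row 1) = 4·(-1) − (-1)·0 + 4·1 = 0.
Characteristic polynomial: λ³ − 8λ² − 2λ = 0.
Substitute λ = y + (tr M)/3 = y + 2.666667 to remove the quadratic term: y³ + p·y + q = 0 with p = s − (tr M)²/3 = -23.333333 and q = −2(tr M)³/27 + (tr M)·s/3 − det M = -43.259259.
Three real roots ⇒ use the trigonometric (Viète) form: r = 2√(−p/3) = 5.577734, φ = arccos(3q/(p·r)) = arccos(0.997162) = 0.075355 rad.
y_k = r·cos(φ/3 − 2πk/3) for k = 0, 1, 2 gives y = 5.575974, -2.666667, -2.909307.
λ_k = y_k + 2.666667 gives λ = 8.2426, 0.0000, -0.2426 (check: the sum is 8.0000 = tr M).

Eigenvalues sorted in increasing order: [-0.2426, 0.0000, 8.2426].


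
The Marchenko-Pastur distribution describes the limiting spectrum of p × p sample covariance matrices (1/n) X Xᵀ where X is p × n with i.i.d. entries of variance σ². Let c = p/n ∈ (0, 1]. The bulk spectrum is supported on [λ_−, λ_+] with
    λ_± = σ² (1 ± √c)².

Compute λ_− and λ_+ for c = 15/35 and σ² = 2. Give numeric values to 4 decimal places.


c = 15/35 = 0.428571; √c = 0.654654.
λ_− = σ² (1 − √c)² = 2 · (1 − 0.654654)² = 2 · (0.345346)² = 0.238528.
λ_+ = σ² (1 + √c)² = 2 · (1 + 0.654654)² = 2 · (1.654654)² = 5.475758.

Rounded to 4 decimal places: λ_− ≈ 0.2385, λ_+ ≈ 5.4758.


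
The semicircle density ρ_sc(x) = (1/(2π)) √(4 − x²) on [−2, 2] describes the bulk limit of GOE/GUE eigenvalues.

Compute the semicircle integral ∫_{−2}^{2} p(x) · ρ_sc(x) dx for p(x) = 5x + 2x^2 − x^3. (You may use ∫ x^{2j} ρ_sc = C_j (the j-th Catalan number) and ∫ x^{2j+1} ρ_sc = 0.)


Write p(x) = Σ a_i x^i, split into monomials and integrate each against ρ_sc separately.
Using ∫ x^{2j} ρ_sc = C_j = (1/(j+1)) C(2j, j) (Catalan numbers) and ∫ x^{2j+1} ρ_sc = 0 (odd monomials vanish by symmetry):
  i = 1 (odd): ∫ x^1 ρ_sc = 0 (vanishes)
  i = 2 (even): a_2 · C_{1} = 2 · 1 = 2
  i = 3 (odd): ∫ x^3 ρ_sc = 0 (vanishes)

Summing the contributions: ∫_{−2}^{2} p(x) ρ_sc(x) dx = 2.


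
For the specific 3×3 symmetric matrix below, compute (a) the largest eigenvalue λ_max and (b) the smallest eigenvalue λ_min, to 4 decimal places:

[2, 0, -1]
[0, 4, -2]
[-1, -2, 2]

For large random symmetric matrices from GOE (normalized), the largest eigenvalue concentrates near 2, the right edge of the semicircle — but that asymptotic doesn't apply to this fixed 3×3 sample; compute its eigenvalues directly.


Since M is real symmetric, all three eigenvalues are real; they are the roots of det(λI − M) = λ³ − (tr M) λ² + s λ − det M, where s is the sum of the principal 2×2 minors.
tr M = 2 + 4 + 2 = 8.
s = (2·4 − 0²) + (2·2 − (-1)²) + (4·2 − (-2)²) = 8 + 3 + 4 = 15.
det M (expand along row 1) = 2·4 − 0·(-2) + (-1)·4 = 4.
Characteristic polynomial: λ³ − 8λ² + 15λ − 4 = 0.
Substitute λ = y + (tr M)/3 = y + 2.666667 to remove the quadratic term: y³ + p·y + q = 0 with p = s − (tr M)²/3 = -6.333333 and q = −2(tr M)³/27 + (tr M)·s/3 − det M = -1.925926.
Three real roots ⇒ use the trigonometric (Viète) form: r = 2√(−p/3) = 2.905933, φ = arccos(3q/(p·r)) = arccos(0.313937) = 1.251459 rad.
y_k = r·cos(φ/3 − 2πk/3) for k = 0, 1, 2 gives y = 2.656738, -0.308740, -2.347997.
λ_k = y_k + 2.666667 gives λ = 5.3234, 2.3579, 0.3187 (check: the sum is 8.0000 = tr M).

Hence λ_max = 5.3234 and λ_min = 0.3187.
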